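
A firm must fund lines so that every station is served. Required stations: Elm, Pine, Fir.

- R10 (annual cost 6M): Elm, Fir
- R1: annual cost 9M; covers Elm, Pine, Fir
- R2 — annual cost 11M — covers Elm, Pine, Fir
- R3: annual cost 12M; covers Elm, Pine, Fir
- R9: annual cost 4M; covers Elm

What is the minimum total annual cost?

9

This is a weighted set-cover instance.
R1 alone covers Elm, Pine, Fir — every station.
Total annual cost: 9.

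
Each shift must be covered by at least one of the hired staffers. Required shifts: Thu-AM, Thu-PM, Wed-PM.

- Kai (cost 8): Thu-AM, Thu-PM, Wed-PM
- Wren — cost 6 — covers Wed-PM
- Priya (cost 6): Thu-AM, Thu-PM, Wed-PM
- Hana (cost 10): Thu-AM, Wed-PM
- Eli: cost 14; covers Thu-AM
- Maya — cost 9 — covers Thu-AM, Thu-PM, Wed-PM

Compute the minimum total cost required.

6

Priya alone covers Thu-AM, Thu-PM, Wed-PM — every shift.
Total cost: 6.
No cover costs less than 6.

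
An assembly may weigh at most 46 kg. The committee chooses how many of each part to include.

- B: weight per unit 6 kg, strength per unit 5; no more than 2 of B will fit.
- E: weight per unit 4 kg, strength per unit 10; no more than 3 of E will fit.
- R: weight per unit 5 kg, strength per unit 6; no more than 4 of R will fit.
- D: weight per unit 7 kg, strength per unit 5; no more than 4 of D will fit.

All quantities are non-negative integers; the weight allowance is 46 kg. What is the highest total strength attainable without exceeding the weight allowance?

1×B, 3×E, 4×R, and 1×D: weight 45 ≤ 46, strength 1·5 + 3·10 + 4·6 + 1·5 = 64.
3×E, 4×R, and 2×D: weight 46 ≤ 46, strength 3·10 + 4·6 + 2·5 = 64.
Best is 64.

64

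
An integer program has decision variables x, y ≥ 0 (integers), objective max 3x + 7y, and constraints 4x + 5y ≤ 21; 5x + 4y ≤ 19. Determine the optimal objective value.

28

(x,y)=(0,4) is feasible, giving 28.
(x,y)=(1,3) is feasible, giving 24.
(x,y)=(0,3) is feasible, giving 21.
No feasible integer point exceeds 28.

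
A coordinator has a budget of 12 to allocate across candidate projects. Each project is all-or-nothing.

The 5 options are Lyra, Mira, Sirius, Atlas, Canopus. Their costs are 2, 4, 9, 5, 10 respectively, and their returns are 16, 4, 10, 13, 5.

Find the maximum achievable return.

33

Treat it as a binary knapsack problem.
Lyra + Atlas: cost 2 + 5 = 7 ≤ 12, return 16 + 13 = 29.
Lyra + Mira + Atlas: cost 2 + 4 + 5 = 11 ≤ 12, return 16 + 4 + 13 = 33.
Best is Lyra, Mira, and Atlas with total return 33.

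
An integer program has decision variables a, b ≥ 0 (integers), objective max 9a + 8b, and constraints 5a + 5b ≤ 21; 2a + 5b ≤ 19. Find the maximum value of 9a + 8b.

36

(a,b)=(4,0) is feasible, giving 36.
(a,b)=(3,1) is feasible, giving 35.
(a,b)=(3,0) is feasible, giving 27.
The best lattice point is (4,0), giving 36.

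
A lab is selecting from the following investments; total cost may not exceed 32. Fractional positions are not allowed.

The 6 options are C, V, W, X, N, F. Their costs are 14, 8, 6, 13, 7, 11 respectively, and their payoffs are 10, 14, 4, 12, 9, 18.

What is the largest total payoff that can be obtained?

This is a 0-1 knapsack instance.
Allowing fractional choices, the relaxed optimum would be about 46.5, but investments are indivisible.
V + X + F: cost 8 + 13 + 11 = 32 ≤ 32, payoff 14 + 12 + 18 = 44.
V + W + N + F: cost 8 + 6 + 7 + 11 = 32 ≤ 32, payoff 14 + 4 + 9 + 18 = 45.
V + N + F: cost 8 + 7 + 11 = 26 ≤ 32, payoff 14 + 9 + 18 = 41.
Best is V, W, N, and F with total payoff 45.

45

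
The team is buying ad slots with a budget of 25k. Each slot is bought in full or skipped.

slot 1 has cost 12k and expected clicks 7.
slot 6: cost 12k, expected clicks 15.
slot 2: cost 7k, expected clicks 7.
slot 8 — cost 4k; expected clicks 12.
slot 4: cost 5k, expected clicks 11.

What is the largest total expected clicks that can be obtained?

Take slot 6, slot 8, and slot 4: cost 12 + 4 + 5 = 21 ≤ 25, expected clicks 15 + 12 + 11 = 38.
No other feasible combination does better.

38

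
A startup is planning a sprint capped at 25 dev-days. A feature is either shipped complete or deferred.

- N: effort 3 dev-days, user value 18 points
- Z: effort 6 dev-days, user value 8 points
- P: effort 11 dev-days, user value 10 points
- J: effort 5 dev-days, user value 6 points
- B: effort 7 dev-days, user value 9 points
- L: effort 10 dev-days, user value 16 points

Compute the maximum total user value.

Treat it as a binary knapsack problem.
Allowing fractional choices, the relaxed optimum would be about 49.7, but features are indivisible.
N + Z + J + L: effort 3 + 6 + 5 + 10 = 24 ≤ 25, user value 18 + 8 + 6 + 16 = 48.
N + P + L: effort 3 + 11 + 10 = 24 ≤ 25, user value 18 + 10 + 16 = 44.
N + J + B + L: effort 3 + 5 + 7 + 10 = 25 ≤ 25, user value 18 + 6 + 9 + 16 = 49.
Best is N, J, B, and L with total user value 49.

49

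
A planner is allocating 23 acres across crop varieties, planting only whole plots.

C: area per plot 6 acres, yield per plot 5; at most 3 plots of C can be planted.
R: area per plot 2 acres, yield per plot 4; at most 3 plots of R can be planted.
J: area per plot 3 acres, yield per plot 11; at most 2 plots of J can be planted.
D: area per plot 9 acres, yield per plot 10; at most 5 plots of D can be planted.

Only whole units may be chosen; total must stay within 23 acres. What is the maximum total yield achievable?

J has the best ratio (11/3); taking only J gives at most 2×11 = 22 (stopped by the supply cap of 2).
Mixing does better — 3×R, 2×J, and 1×D: area 21 ≤ 23, yield 3·4 + 2·11 + 1·10 = 44.

44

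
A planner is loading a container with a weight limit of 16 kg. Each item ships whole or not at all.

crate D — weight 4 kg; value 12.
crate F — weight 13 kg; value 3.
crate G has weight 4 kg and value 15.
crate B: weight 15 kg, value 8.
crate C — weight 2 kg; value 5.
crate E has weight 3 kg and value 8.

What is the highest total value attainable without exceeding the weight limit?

40

Allowing fractional choices, the relaxed optimum would be about 41.6, but items are indivisible.
crate D + crate G + crate E: weight 4 + 4 + 3 = 11 ≤ 16, value 12 + 15 + 8 = 35.
crate D + crate G + crate C + crate E: weight 4 + 4 + 2 + 3 = 13 ≤ 16, value 12 + 15 + 5 + 8 = 40.
Best is crate D, crate G, crate C, and crate E with total value 40.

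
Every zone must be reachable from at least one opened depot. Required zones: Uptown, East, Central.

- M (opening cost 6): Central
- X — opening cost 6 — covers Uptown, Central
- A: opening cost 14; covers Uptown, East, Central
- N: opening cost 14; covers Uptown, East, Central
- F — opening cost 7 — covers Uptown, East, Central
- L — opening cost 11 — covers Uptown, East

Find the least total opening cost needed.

7

F alone covers Uptown, East, Central — every zone.
Total opening cost: 7.
No cover costs less than 7.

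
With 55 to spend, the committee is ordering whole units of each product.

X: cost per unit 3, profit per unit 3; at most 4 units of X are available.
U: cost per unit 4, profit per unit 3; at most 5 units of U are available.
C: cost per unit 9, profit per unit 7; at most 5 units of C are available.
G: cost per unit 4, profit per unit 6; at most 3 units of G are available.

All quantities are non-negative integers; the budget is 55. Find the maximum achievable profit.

G has the best ratio (6/4); taking only G gives at most 3×6 = 18 (stopped by the supply cap of 3).
Mixing does better — 4×X, 1×U, 3×C, and 3×G: cost 55 ≤ 55, profit 4·3 + 1·3 + 3·7 + 3·6 = 54.

54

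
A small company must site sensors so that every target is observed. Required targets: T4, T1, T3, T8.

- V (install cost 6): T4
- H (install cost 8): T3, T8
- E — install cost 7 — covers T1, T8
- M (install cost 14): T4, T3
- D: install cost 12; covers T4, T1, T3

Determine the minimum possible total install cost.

The greedy cost-per-new-target heuristic would pick E, V, and H for 21, but a cheaper cover exists.
Choose E and D: together they cover T4, T1, T3, T8 — every target.
Total install cost: 7 + 12 = 19.
No cover costs less than 19.

19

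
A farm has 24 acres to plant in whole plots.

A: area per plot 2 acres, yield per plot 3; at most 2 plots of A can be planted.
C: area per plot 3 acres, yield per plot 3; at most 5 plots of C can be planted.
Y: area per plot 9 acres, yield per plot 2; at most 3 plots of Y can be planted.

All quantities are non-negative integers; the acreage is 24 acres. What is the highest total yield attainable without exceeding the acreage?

A has the best ratio (3/2); taking only A gives at most 2×3 = 6 (stopped by the supply cap of 2).
Mixing does better — 2×A and 5×C: area 19 ≤ 24, yield 2·3 + 5·3 = 21.

21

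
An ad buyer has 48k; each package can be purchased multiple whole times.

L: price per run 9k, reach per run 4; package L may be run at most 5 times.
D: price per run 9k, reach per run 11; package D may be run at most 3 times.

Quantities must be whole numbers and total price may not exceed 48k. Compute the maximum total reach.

41

D has the best ratio (11/9); taking only D gives at most 3×11 = 33 (stopped by the supply cap of 3).
Mixing does better — 2×L and 3×D: price 45 ≤ 48, reach 2·4 + 3·11 = 41.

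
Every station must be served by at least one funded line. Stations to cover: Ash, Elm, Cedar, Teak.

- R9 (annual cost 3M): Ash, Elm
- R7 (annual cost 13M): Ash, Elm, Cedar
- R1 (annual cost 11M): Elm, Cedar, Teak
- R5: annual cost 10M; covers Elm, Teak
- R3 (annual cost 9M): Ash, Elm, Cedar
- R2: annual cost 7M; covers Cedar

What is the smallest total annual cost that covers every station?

Choose R9 and R1: together they cover Ash, Elm, Cedar, Teak — every station.
Total annual cost: 3 + 11 = 14.
No cover costs less than 14.

14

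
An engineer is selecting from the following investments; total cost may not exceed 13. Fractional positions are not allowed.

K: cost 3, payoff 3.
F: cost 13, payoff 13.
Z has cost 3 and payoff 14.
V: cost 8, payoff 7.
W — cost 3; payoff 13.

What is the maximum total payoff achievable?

Z + V: cost 3 + 8 = 11 ≤ 13, payoff 14 + 7 = 21.
K + Z + W: cost 3 + 3 + 3 = 9 ≤ 13, payoff 3 + 14 + 13 = 30.
Z + W: cost 3 + 3 = 6 ≤ 13, payoff 14 + 13 = 27.
Best is K, Z, and W with total payoff 30.

30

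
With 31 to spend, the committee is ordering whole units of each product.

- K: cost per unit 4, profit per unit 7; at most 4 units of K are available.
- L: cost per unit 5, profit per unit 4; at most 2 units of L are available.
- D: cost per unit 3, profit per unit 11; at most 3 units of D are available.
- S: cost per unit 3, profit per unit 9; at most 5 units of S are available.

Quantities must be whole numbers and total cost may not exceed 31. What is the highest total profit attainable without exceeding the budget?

85

This is a bounded integer knapsack.
2×K, 3×D, and 4×S: cost 29 ≤ 31, profit 2·7 + 3·11 + 4·9 = 83.
1×K, 3×D, and 5×S: cost 28 ≤ 31, profit 1·7 + 3·11 + 5·9 = 85.
Best is 85.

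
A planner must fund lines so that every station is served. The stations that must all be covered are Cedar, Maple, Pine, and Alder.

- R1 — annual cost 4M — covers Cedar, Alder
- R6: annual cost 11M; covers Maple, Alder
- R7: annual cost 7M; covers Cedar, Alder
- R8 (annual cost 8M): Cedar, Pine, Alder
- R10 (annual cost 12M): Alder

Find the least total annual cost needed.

The greedy cost-per-new-station heuristic would pick R1, R8, and R6 for 23, but a cheaper cover exists.
Choose R6 and R8: together they cover Cedar, Maple, Pine, Alder — every station.
Total annual cost: 11 + 8 = 19.
No cover costs less than 19.

19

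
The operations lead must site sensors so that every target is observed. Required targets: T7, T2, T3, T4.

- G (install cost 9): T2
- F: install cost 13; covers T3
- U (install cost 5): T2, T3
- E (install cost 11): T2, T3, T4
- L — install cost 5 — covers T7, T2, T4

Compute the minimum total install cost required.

10

This is an integer covering problem.
Choose U and L: together they cover T7, T2, T3, T4 — every target.
Total install cost: 5 + 5 = 10.
No cover costs less than 10.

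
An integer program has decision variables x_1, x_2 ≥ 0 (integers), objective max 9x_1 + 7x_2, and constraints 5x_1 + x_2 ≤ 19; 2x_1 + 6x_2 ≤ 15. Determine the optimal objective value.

The continuous relaxation peaks at (3.54, 1.32) with value 41.07; rounding to a feasible lattice point costs some objective.
(x_1,x_2)=(3,1): 5·3+1·1=16≤19, 2·3+6·1=12≤15, objective 34.
(x_1,x_2)=(3,0): 5·3+1·0=15≤19, 2·3+6·0=6≤15, objective 27.
(x_1,x_2)=(2,1): 5·2+1·1=11≤19, 2·2+6·1=10≤15, objective 25.
No feasible integer point exceeds 34.

34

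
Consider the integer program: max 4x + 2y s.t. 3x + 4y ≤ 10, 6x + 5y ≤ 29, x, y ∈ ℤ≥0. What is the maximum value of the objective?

Relaxing integrality, the LP optimum is 13.33 at (x,y) = (3.33, 0), which is not an integer point.
(x,y)=(3,0): 3·3+4·0=9≤10, 6·3+5·0=18≤29, objective 12.
(x,y)=(2,1): 3·2+4·1=10≤10, 6·2+5·1=17≤29, objective 10.
(x,y)=(2,0): 3·2+4·0=6≤10, 6·2+5·0=12≤29, objective 8.
No feasible integer point exceeds 12.

12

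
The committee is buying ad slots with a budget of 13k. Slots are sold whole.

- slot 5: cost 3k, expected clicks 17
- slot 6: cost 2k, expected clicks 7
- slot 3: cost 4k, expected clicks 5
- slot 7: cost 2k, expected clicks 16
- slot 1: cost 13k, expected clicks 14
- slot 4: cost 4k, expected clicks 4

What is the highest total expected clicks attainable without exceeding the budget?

45

slot 5 + slot 6 + slot 3 + slot 7: cost 3 + 2 + 4 + 2 = 11 ≤ 13, expected clicks 17 + 7 + 5 + 16 = 45.
slot 5 + slot 6 + slot 7 + slot 4: cost 3 + 2 + 2 + 4 = 11 ≤ 13, expected clicks 17 + 7 + 16 + 4 = 44.
slot 5 + slot 3 + slot 7 + slot 4: cost 3 + 4 + 2 + 4 = 13 ≤ 13, expected clicks 17 + 5 + 16 + 4 = 42.
Best is slot 5, slot 6, slot 3, and slot 7 with total expected clicks 45.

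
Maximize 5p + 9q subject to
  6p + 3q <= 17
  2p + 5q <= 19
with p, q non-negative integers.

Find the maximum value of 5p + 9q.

32

Relaxing integrality, the LP optimum is 35.83 at (p,q) = (1.17, 3.33), which is not an integer point.
(p,q)=(1,3) is feasible, giving 32.
(p,q)=(0,3) is feasible, giving 27.
The best lattice point is (1,3), giving 32.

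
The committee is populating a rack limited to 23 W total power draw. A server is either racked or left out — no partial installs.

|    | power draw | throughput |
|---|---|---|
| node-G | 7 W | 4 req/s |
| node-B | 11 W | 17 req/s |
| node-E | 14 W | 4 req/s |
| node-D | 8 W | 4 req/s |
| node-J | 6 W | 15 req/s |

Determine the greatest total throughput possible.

node-B + node-J: power draw 11 + 6 = 17 ≤ 23, throughput 17 + 15 = 32.
node-G + node-D + node-J: power draw 7 + 8 + 6 = 21 ≤ 23, throughput 4 + 4 + 15 = 23.
node-G + node-B: power draw 7 + 11 = 18 ≤ 23, throughput 4 + 17 = 21.
Best is node-B and node-J with total throughput 32.

32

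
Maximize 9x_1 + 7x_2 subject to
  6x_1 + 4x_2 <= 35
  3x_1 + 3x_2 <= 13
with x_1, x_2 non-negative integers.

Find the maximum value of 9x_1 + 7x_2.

(x_1,x_2)=(4,0): 6·4+4·0=24≤35, 3·4+3·0=12≤13, objective 36.
(x_1,x_2)=(3,1): 6·3+4·1=22≤35, 3·3+3·1=12≤13, objective 34.
(x_1,x_2)=(3,0): 6·3+4·0=18≤35, 3·3+3·0=9≤13, objective 27.
No feasible integer point exceeds 36.

36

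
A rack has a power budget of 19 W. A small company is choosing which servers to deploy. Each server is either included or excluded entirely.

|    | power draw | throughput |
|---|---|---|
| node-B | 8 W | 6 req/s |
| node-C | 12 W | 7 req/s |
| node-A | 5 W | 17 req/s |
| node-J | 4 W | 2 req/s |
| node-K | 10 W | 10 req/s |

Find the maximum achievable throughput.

29

This is a 0-1 knapsack instance.
Take node-A, node-J, and node-K: power draw 5 + 4 + 10 = 19 ≤ 19, throughput 17 + 2 + 10 = 29.
No other feasible combination does better.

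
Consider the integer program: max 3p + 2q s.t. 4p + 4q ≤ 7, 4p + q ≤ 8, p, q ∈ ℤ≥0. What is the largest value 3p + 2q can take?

The continuous relaxation peaks at (1.75, 0) with value 5.25; rounding to a feasible lattice point costs some objective.
(p,q)=(1,0): 4·1+4·0=4≤7, 4·1+1·0=4≤8, objective 3.
(p,q)=(0,1): 4·0+4·1=4≤7, 4·0+1·1=1≤8, objective 2.
(p,q)=(0,0): 4·0+4·0=0≤7, 4·0+1·0=0≤8, objective 0.
The best lattice point is (1,0), giving 3.

3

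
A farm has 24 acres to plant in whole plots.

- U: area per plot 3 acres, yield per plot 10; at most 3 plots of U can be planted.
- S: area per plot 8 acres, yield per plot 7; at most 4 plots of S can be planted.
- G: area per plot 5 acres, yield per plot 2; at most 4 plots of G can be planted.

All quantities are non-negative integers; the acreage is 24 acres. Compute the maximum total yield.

Take 3×U, 1×S, and 1×G: area 22 ≤ 24, yield 3·10 + 1·7 + 1·2 = 39.
U has the best ratio (10/3) and is taken to its limit of 3; remaining capacity is filled optimally with the others.

39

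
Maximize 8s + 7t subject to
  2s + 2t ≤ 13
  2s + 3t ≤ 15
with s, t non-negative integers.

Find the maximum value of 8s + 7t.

48

(s,t)=(6,0): 2·6+2·0=12≤13, 2·6+3·0=12≤15, objective 48.
(s,t)=(5,1): 2·5+2·1=12≤13, 2·5+3·1=13≤15, objective 47.
The best lattice point is (6,0), giving 48.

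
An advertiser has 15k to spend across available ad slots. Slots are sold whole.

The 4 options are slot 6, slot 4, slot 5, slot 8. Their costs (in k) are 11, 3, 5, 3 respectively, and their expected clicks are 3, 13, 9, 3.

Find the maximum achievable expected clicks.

25

Allowing fractional choices, the relaxed optimum would be about 26.1, but ad slots are indivisible.
slot 4 + slot 5 + slot 8: cost 3 + 5 + 3 = 11 ≤ 15, expected clicks 13 + 9 + 3 = 25.
slot 4 + slot 8: cost 3 + 3 = 6 ≤ 15, expected clicks 13 + 3 = 16.
slot 4 + slot 5: cost 3 + 5 = 8 ≤ 15, expected clicks 13 + 9 = 22.
Best is slot 4, slot 5, and slot 8 with total expected clicks 25.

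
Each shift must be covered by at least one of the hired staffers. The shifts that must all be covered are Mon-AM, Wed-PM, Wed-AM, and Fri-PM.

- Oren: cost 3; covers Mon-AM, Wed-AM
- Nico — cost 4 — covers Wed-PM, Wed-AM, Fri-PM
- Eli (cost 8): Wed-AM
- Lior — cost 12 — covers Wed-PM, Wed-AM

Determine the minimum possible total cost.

Choose Oren and Nico: together they cover Mon-AM, Wed-PM, Wed-AM, Fri-PM — every shift.
Total cost: 3 + 4 = 7.
No cover costs less than 7.

7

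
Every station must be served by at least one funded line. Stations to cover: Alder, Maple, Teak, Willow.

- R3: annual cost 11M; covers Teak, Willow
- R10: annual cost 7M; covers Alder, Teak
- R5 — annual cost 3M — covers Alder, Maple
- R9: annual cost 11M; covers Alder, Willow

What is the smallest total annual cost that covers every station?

Choose R3 and R5: together they cover Alder, Maple, Teak, Willow — every station.
Total annual cost: 11 + 3 = 14.
No cover costs less than 14.

14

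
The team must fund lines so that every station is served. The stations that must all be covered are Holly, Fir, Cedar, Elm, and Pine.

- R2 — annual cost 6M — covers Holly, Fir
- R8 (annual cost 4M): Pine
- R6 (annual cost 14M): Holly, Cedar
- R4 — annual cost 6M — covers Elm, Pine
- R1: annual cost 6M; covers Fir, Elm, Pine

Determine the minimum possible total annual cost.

20

Choose R6 and R1: together they cover Holly, Fir, Cedar, Elm, Pine — every station.
Total annual cost: 14 + 6 = 20.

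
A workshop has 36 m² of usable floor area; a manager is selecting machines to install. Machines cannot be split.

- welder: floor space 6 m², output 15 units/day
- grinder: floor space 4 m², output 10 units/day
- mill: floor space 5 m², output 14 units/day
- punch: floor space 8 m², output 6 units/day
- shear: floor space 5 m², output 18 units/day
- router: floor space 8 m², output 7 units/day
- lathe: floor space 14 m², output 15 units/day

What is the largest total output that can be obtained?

72

welder + grinder + mill + punch + shear + router: floor space 6 + 4 + 5 + 8 + 5 + 8 = 36 ≤ 36, output 15 + 10 + 14 + 6 + 18 + 7 = 70.
welder + grinder + mill + shear + router: floor space 6 + 4 + 5 + 5 + 8 = 28 ≤ 36, output 15 + 10 + 14 + 18 + 7 = 64.
welder + grinder + mill + shear + lathe: floor space 6 + 4 + 5 + 5 + 14 = 34 ≤ 36, output 15 + 10 + 14 + 18 + 15 = 72.
Best is welder, grinder, mill, shear, and lathe with total output 72.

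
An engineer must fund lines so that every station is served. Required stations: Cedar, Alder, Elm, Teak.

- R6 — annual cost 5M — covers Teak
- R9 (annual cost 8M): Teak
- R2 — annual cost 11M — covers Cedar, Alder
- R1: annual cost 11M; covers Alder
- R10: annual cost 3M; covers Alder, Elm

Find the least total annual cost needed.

19

Choose R6, R2, and R10: together they cover Cedar, Alder, Elm, Teak — every station.
Total annual cost: 5 + 11 + 3 = 19.
No cover costs less than 19.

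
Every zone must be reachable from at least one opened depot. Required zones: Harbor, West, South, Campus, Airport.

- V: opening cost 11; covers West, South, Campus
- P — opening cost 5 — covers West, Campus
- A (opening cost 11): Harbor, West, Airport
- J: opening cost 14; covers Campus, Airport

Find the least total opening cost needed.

The greedy cost-per-new-zone heuristic would pick P, A, and V for 27, but a cheaper cover exists.
Choose V and A: together they cover Harbor, West, South, Campus, Airport — every zone.
Total opening cost: 11 + 11 = 22.
No cover costs less than 22.

22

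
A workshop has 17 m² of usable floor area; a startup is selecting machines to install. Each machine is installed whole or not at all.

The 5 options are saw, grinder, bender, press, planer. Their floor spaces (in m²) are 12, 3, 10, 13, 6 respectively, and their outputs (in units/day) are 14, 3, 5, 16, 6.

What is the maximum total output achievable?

19

Allowing fractional choices, the relaxed optimum would be about 20.7, but machines are indivisible.
grinder + press: floor space 3 + 13 = 16 ≤ 17, output 3 + 16 = 19.
saw + grinder: floor space 12 + 3 = 15 ≤ 17, output 14 + 3 = 17.
press: floor space 13 ≤ 17, output 16.
Best is grinder and press with total output 19.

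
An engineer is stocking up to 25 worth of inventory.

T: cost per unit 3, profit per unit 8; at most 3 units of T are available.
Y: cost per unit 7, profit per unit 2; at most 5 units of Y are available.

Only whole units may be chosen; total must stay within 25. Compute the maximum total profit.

This is a bounded integer knapsack.
T has the best ratio (8/3); taking only T gives at most 3×8 = 24 (stopped by the supply cap of 3).
Mixing does better — 3×T and 2×Y: cost 23 ≤ 25, profit 3·8 + 2·2 = 28.

28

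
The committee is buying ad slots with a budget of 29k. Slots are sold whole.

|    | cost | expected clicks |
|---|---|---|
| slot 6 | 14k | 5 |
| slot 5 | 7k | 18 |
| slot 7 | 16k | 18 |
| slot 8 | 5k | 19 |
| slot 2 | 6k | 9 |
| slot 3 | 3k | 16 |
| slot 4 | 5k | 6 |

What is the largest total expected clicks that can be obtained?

Treat it as a binary knapsack problem.
slot 5 + slot 8 + slot 2 + slot 3: cost 7 + 5 + 6 + 3 = 21 ≤ 29, expected clicks 18 + 19 + 9 + 16 = 62.
slot 5 + slot 8 + slot 2 + slot 3 + slot 4: cost 7 + 5 + 6 + 3 + 5 = 26 ≤ 29, expected clicks 18 + 19 + 9 + 16 + 6 = 68.
slot 5 + slot 8 + slot 3 + slot 4: cost 7 + 5 + 3 + 5 = 20 ≤ 29, expected clicks 18 + 19 + 16 + 6 = 59.
Best is slot 5, slot 8, slot 2, slot 3, and slot 4 with total expected clicks 68.

68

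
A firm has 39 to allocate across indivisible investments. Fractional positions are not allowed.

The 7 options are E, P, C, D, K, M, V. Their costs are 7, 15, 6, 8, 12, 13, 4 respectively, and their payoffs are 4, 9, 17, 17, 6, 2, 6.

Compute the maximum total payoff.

E + C + D + K + V: cost 7 + 6 + 8 + 12 + 4 = 37 ≤ 39, payoff 4 + 17 + 17 + 6 + 6 = 50.
P + C + D + V: cost 15 + 6 + 8 + 4 = 33 ≤ 39, payoff 9 + 17 + 17 + 6 = 49.
E + P + C + D: cost 7 + 15 + 6 + 8 = 36 ≤ 39, payoff 4 + 9 + 17 + 17 = 47.
Best is E, C, D, K, and V with total payoff 50.

50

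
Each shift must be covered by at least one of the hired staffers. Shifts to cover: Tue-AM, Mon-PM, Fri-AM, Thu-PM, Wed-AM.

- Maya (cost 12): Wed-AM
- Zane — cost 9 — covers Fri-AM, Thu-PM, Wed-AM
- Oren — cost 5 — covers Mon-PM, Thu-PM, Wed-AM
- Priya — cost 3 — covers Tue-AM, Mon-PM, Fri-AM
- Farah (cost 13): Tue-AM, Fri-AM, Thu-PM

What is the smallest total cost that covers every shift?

Choose Oren and Priya: together they cover Tue-AM, Mon-PM, Fri-AM, Thu-PM, Wed-AM — every shift.
Total cost: 5 + 3 = 8.
No cover costs less than 8.

8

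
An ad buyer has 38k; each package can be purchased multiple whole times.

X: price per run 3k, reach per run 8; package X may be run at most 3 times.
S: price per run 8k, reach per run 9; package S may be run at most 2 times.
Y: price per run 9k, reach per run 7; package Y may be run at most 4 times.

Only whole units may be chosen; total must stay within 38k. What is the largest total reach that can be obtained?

49

This is a bounded integer knapsack.
Take 3×X, 2×S, and 1×Y: price 34 ≤ 38, reach 3·8 + 2·9 + 1·7 = 49.
X has the best ratio (8/3) and is taken to its limit of 3; remaining capacity is filled optimally with the others.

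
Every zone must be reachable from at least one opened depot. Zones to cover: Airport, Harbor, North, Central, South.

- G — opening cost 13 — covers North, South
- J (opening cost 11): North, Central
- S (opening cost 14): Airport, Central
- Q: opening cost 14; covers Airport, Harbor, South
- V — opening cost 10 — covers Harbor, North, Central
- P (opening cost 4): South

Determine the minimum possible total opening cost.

This is an integer covering problem.
Choose Q and V: together they cover Airport, Harbor, North, Central, South — every zone.
Total opening cost: 14 + 10 = 24.

24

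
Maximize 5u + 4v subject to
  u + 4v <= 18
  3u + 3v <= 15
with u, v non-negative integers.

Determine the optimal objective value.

(u,v)=(5,0) is feasible, giving 25.
(u,v)=(4,1) is feasible, giving 24.
The best lattice point is (5,0), giving 25.

25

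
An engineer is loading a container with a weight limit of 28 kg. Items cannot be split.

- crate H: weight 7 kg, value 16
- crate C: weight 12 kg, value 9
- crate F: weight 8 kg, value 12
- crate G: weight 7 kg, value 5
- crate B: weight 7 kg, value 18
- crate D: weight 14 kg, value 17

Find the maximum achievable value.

51

Allowing fractional choices, the relaxed optimum would be about 53.3, but items are indivisible.
crate H + crate B + crate D: weight 7 + 7 + 14 = 28 ≤ 28, value 16 + 18 + 17 = 51.
crate H + crate F + crate B: weight 7 + 8 + 7 = 22 ≤ 28, value 16 + 12 + 18 = 46.
Best is crate H, crate B, and crate D with total value 51.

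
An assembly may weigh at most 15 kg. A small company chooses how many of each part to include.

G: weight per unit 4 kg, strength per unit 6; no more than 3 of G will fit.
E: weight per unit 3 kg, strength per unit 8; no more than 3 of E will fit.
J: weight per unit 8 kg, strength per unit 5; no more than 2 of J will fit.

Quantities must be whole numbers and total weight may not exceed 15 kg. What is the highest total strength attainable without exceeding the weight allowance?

30

E has the best ratio (8/3); taking only E gives at most 3×8 = 24 (stopped by the supply cap of 3).
Mixing does better — 1×G and 3×E: weight 13 ≤ 15, strength 1·6 + 3·8 = 30.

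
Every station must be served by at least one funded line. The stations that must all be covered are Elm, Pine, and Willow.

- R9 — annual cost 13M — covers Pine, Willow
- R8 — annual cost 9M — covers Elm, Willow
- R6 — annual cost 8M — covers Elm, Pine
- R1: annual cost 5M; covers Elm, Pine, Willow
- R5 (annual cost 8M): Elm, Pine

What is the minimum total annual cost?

This is an integer covering problem.
R1 alone covers Elm, Pine, Willow — every station.
Total annual cost: 5.
No cover costs less than 5.

5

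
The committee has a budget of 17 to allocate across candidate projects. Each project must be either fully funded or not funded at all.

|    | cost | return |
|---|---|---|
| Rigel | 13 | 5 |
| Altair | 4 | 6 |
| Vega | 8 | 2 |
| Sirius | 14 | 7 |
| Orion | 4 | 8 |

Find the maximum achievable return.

16

This is an integer program with binary decision variables.
Allowing fractional choices, the relaxed optimum would be about 18.5, but projects are indivisible.
Altair + Orion: cost 4 + 4 = 8 ≤ 17, return 6 + 8 = 14.
Altair + Vega + Orion: cost 4 + 8 + 4 = 16 ≤ 17, return 6 + 2 + 8 = 16.
Rigel + Orion: cost 13 + 4 = 17 ≤ 17, return 5 + 8 = 13.
Best is Altair, Vega, and Orion with total return 16.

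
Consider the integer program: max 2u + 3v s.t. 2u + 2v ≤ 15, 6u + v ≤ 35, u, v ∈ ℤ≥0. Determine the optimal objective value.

The continuous relaxation peaks at (0, 7.5) with value 22.50; rounding to a feasible lattice point costs some objective.
(u,v)=(0,7): 2·0+2·7=14≤15, 6·0+1·7=7≤35, objective 21.
(u,v)=(1,6): 2·1+2·6=14≤15, 6·1+1·6=12≤35, objective 20.
(u,v)=(0,6): 2·0+2·6=12≤15, 6·0+1·6=6≤35, objective 18.
Maximum is 21 at (u,v)=(0,7).

21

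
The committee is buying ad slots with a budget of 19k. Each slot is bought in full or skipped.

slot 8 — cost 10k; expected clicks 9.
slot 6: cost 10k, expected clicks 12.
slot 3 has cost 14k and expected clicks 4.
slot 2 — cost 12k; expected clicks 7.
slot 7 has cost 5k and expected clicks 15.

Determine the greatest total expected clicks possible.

Allowing fractional choices, the relaxed optimum would be about 30.6, but ad slots are indivisible.
slot 8 + slot 7: cost 10 + 5 = 15 ≤ 19, expected clicks 9 + 15 = 24.
slot 6 + slot 7: cost 10 + 5 = 15 ≤ 19, expected clicks 12 + 15 = 27.
Best is slot 6 and slot 7 with total expected clicks 27.

27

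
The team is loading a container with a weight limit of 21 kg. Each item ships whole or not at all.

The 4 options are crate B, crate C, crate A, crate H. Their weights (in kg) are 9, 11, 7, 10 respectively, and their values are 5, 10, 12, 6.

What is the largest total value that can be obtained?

Take crate C and crate A: weight 11 + 7 = 18 ≤ 21, value 10 + 12 = 22.
No other feasible combination does better.

22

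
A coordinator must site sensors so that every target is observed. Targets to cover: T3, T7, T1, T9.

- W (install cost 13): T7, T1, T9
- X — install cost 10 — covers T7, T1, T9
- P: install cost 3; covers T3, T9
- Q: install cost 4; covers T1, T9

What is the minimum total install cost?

The greedy cost-per-new-target heuristic would pick P, Q, and X for 17, but a cheaper cover exists.
Choose X and P: together they cover T3, T7, T1, T9 — every target.
Total install cost: 10 + 3 = 13.
No cover costs less than 13.

13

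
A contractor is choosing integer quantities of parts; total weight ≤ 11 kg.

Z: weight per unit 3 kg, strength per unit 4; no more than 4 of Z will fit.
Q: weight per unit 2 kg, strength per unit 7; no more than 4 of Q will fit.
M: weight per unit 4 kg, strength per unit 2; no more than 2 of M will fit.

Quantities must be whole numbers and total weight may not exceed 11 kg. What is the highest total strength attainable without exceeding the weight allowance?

1×Z and 4×Q: weight 11 ≤ 11, strength 1·4 + 4·7 = 32.
4×Q: weight 8 ≤ 11, strength 4·7 = 28.
Best is 32.

32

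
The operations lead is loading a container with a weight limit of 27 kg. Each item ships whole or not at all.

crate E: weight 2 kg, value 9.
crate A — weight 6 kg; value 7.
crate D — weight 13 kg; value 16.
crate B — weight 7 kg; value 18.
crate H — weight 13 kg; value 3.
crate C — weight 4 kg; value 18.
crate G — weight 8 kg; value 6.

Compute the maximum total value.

This is a 0-1 knapsack instance.
crate E + crate A + crate B + crate C: weight 2 + 6 + 7 + 4 = 19 ≤ 27, value 9 + 7 + 18 + 18 = 52.
crate E + crate A + crate B + crate C + crate G: weight 2 + 6 + 7 + 4 + 8 = 27 ≤ 27, value 9 + 7 + 18 + 18 + 6 = 58.
crate E + crate D + crate B + crate C: weight 2 + 13 + 7 + 4 = 26 ≤ 27, value 9 + 16 + 18 + 18 = 61.
Best is crate E, crate D, crate B, and crate C with total value 61.

61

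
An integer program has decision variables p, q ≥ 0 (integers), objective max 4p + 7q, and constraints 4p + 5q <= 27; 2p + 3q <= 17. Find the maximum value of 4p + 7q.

35

(p,q)=(0,5): 4·0+5·5=25≤27, 2·0+3·5=15≤17, objective 35.
(p,q)=(1,4): 4·1+5·4=24≤27, 2·1+3·4=14≤17, objective 32.
(p,q)=(0,4): 4·0+5·4=20≤27, 2·0+3·4=12≤17, objective 28.
Maximum is 35 at (p,q)=(0,5).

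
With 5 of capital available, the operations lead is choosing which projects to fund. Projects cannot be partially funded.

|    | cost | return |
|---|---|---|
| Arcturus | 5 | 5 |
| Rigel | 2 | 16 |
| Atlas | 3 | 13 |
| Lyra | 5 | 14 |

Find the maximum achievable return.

Rigel + Atlas: cost 2 + 3 = 5 ≤ 5, return 16 + 13 = 29.
Rigel: cost 2 ≤ 5, return 16.
Best is Rigel and Atlas with total return 29.

29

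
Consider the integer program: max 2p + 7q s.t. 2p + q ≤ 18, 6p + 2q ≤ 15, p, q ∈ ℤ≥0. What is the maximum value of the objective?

49

Relaxing integrality, the LP optimum is 52.50 at (p,q) = (0, 7.5), which is not an integer point.
(p,q)=(0,7): 2·0+1·7=7≤18, 6·0+2·7=14≤15, objective 49.
(p,q)=(0,6): 2·0+1·6=6≤18, 6·0+2·6=12≤15, objective 42.
The best lattice point is (0,7), giving 49.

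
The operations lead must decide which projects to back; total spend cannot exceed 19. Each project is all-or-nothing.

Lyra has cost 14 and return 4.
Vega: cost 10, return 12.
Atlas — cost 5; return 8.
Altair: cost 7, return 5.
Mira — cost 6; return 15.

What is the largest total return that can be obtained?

This is a 0-1 knapsack instance.
Allowing fractional choices, the relaxed optimum would be about 32.6, but projects are indivisible.
Atlas + Altair + Mira: cost 5 + 7 + 6 = 18 ≤ 19, return 8 + 5 + 15 = 28.
Vega + Mira: cost 10 + 6 = 16 ≤ 19, return 12 + 15 = 27.
Best is Atlas, Altair, and Mira with total return 28.

28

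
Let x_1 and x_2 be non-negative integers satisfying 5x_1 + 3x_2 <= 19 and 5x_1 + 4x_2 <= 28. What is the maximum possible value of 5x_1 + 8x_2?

48

Relaxing integrality, the LP optimum is 50.67 at (x_1,x_2) = (0, 6.33), which is not an integer point.
(x_1,x_2)=(0,6): 5·0+3·6=18≤19, 5·0+4·6=24≤28, objective 48.
(x_1,x_2)=(0,5): 5·0+3·5=15≤19, 5·0+4·5=20≤28, objective 40.
Maximum is 48 at (x_1,x_2)=(0,6).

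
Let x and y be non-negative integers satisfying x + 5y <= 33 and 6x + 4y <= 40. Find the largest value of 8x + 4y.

(x,y)=(6,1) is feasible, giving 52.
(x,y)=(6,0) is feasible, giving 48.
(x,y)=(5,2) is feasible, giving 48.
(x,y)=(5,1) is feasible, giving 44.
No feasible integer point exceeds 52.

52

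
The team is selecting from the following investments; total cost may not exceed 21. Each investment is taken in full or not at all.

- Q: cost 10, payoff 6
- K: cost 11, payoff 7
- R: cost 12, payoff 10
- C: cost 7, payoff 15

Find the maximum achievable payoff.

K + C: cost 11 + 7 = 18 ≤ 21, payoff 7 + 15 = 22.
Q + C: cost 10 + 7 = 17 ≤ 21, payoff 6 + 15 = 21.
R + C: cost 12 + 7 = 19 ≤ 21, payoff 10 + 15 = 25.
Best is R and C with total payoff 25.

25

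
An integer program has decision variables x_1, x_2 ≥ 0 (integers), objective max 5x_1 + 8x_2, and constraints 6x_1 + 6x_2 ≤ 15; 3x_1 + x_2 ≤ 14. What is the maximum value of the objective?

The continuous relaxation peaks at (0, 2.5) with value 20.00; rounding to a feasible lattice point costs some objective.
(x_1,x_2)=(0,2): 6·0+6·2=12≤15, 3·0+1·2=2≤14, objective 16.
(x_1,x_2)=(1,1): 6·1+6·1=12≤15, 3·1+1·1=4≤14, objective 13.
The best lattice point is (0,2), giving 16.

16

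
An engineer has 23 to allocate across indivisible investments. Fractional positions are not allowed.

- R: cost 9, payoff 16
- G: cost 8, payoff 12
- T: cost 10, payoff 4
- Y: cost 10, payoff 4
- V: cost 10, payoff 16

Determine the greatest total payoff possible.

32

Allowing fractional choices, the relaxed optimum would be about 38.0, but investments are indivisible.
R + V: cost 9 + 10 = 19 ≤ 23, payoff 16 + 16 = 32.
R + G: cost 9 + 8 = 17 ≤ 23, payoff 16 + 12 = 28.
G + V: cost 8 + 10 = 18 ≤ 23, payoff 12 + 16 = 28.
Best is R and V with total payoff 32.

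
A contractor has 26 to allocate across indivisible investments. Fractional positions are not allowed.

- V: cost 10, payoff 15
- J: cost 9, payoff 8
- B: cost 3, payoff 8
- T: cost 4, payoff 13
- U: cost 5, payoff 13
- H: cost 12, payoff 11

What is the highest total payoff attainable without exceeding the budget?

Treat it as a binary knapsack problem.
Take V, B, T, and U: cost 10 + 3 + 4 + 5 = 22 ≤ 26, payoff 15 + 8 + 13 + 13 = 49.
No other feasible combination does better.

49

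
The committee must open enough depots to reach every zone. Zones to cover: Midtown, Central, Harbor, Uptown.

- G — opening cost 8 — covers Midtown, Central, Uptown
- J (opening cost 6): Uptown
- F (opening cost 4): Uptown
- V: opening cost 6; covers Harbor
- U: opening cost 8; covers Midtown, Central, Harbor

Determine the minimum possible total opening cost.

12

This is a weighted set-cover instance.
The greedy cost-per-new-zone heuristic would pick G and V for 14, but a cheaper cover exists.
Choose F and U: together they cover Midtown, Central, Harbor, Uptown — every zone.
Total opening cost: 4 + 8 = 12.
No cover costs less than 12.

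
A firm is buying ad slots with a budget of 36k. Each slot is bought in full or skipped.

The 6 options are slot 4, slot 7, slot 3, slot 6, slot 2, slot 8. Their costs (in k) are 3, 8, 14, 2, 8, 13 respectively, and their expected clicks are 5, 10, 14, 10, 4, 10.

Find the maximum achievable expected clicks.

43

slot 4 + slot 7 + slot 3 + slot 6: cost 3 + 8 + 14 + 2 = 27 ≤ 36, expected clicks 5 + 10 + 14 + 10 = 39.
slot 4 + slot 7 + slot 3 + slot 6 + slot 2: cost 3 + 8 + 14 + 2 + 8 = 35 ≤ 36, expected clicks 5 + 10 + 14 + 10 + 4 = 43.
Best is slot 4, slot 7, slot 3, slot 6, and slot 2 with total expected clicks 43.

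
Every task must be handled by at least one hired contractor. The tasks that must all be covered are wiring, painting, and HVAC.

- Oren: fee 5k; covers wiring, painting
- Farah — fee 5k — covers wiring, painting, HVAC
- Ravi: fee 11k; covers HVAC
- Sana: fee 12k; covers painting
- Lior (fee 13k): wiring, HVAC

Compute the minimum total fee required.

Farah alone covers wiring, painting, HVAC — every task.
Total fee: 5.
No cover costs less than 5.

5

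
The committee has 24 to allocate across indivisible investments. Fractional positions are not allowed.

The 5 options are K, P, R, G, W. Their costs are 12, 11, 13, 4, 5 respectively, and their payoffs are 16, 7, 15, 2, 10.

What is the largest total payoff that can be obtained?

28

Allowing fractional choices, the relaxed optimum would be about 34.1, but investments are indivisible.
K + G + W: cost 12 + 4 + 5 = 21 ≤ 24, payoff 16 + 2 + 10 = 28.
K + W: cost 12 + 5 = 17 ≤ 24, payoff 16 + 10 = 26.
R + G + W: cost 13 + 4 + 5 = 22 ≤ 24, payoff 15 + 2 + 10 = 27.
Best is K, G, and W with total payoff 28.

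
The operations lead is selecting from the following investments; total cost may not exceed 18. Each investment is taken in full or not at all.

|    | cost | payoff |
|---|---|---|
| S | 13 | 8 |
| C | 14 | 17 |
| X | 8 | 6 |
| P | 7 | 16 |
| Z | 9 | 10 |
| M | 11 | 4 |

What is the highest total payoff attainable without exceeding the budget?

Take P and Z: cost 7 + 9 = 16 ≤ 18, payoff 16 + 10 = 26.
No other feasible combination does better.

26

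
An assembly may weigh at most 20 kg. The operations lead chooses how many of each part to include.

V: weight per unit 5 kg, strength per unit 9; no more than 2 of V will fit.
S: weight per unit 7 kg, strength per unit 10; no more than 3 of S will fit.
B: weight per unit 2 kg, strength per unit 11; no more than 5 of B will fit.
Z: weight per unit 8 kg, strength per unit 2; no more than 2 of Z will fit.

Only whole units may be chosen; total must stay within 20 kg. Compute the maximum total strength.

73

2×V and 5×B: weight 20 ≤ 20, strength 2·9 + 5·11 = 73.
1×S and 5×B: weight 17 ≤ 20, strength 1·10 + 5·11 = 65.
Best is 73.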